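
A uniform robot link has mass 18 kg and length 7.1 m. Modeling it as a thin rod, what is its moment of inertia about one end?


I = (1/3) * m * L^2
= (1/3) * 18 * 7.1^2
= 0.333333 * 18 * 50.41
= 302.46 kg*m^2


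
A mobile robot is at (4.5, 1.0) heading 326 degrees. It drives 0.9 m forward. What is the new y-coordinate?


y_new = y0 + d*sin(theta)
= 1.0 + 0.9*sin(326)
= 1.0 + -0.5033
= 0.4967


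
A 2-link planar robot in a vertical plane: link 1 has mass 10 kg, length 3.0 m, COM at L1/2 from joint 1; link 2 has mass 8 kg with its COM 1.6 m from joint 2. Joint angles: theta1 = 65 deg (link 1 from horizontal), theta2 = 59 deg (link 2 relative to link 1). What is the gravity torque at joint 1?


Horizontal distance from joint 1 to link-1 COM:
  x_c1 = (L1/2)*cos(t1) = 1.5 * 0.4226 = 0.6339 m
Horizontal distance from joint 1 to link-2 COM:
  x_c2 = L1*cos(t1) + Lc2*cos(t1+t2)
       = 3.0*0.4226 + 1.6*-0.5592 = 0.3731 m
tau1 = m1*g*x_c1 + m2*g*x_c2
     = 10*9.81*0.6339 + 8*9.81*0.3731
     = 62.1883 + 29.2845
     = 91.4728 Nm


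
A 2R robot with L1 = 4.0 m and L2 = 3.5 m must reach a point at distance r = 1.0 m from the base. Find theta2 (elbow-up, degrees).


cos(theta2) = (r^2 - L1^2 - L2^2) / (2*L1*L2)
cos(theta2) = (1.0 - 16.0 - 12.25) / 28.0
cos(theta2) = -0.973214
theta2 = 166.7088 degrees


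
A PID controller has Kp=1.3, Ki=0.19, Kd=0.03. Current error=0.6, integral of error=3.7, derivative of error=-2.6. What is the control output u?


u = Kp*e + Ki*int(e) + Kd*de/dt
= 1.3*0.6 + 0.19*3.7 + 0.03*(-2.6)
= 0.78 + 0.703 + -0.078
= 1.405


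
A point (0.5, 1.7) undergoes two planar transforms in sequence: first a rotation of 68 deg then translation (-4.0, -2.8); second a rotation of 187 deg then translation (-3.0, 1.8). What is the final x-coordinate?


After transform 1:
x1 = cos(68)*0.5 - sin(68)*1.7 + -4.0 = -5.3889
y1 = sin(68)*0.5 + cos(68)*1.7 + -2.8 = -1.6996
After transform 2:
x2 = cos(187)*-5.3889 - sin(187)*-1.6996 + -3.0
= 2.1416


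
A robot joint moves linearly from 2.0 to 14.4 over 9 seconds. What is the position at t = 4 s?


s = t/T = 4/9 = 0.4444
p(t) = p0 + (pf-p0)*s
= 2.0 + (14.4 - 2.0) * 0.4444
= 7.5111


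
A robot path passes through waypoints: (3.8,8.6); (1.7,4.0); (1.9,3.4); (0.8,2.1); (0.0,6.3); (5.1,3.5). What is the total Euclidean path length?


Segment lengths:
  seg1 = sqrt((-2.1)^2 + (-4.6)^2) = 5.0567
  seg2 = sqrt((0.2)^2 + (-0.6)^2) = 0.6325
  seg3 = sqrt((-1.1)^2 + (-1.3)^2) = 1.7029
  seg4 = sqrt((-0.8)^2 + (4.2)^2) = 4.2755
  seg5 = sqrt((5.1)^2 + (-2.8)^2) = 5.8181
Total = 17.4857


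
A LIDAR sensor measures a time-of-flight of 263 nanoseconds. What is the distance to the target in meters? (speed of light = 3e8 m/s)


tof = 263 ns = 2.63e-07 s
dist = c * tof / 2
= 3e8 * 2.63e-07 / 2
= 39.45 m


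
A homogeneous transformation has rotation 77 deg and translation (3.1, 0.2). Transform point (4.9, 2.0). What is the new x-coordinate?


x' = cos(theta)*px - sin(theta)*py + tx
= 0.225*4.9 - 0.9744*2.0 + 3.1
= 2.2535


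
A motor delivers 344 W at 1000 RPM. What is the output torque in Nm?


omega = 1000 * 2*pi/60 = 104.7198 rad/s
tau = P / omega = 344 / 104.7198
= 3.285 Nm


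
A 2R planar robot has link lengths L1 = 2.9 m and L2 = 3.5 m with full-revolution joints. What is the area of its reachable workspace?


r_max = L1 + L2 = 6.4 m
r_min = |L1 - L2| = 0.6 m
Area = pi*(r_max^2 - r_min^2)
= pi*(40.96 - 0.36)
= pi * 40.6
= 127.5487 m^2


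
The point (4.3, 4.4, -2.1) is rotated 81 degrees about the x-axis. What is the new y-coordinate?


Rotation about x-axis: y' = y*cos(theta) - z*sin(theta)
= 4.4 * 0.1564 - -2.1 * 0.9877
= 2.7625


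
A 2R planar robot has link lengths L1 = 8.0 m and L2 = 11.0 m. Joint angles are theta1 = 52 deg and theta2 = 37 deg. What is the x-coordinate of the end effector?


Convert angles to radians: theta1 = 0.9076, theta2 = 0.6458
x = L1*cos(theta1) + L2*cos(theta1+theta2)
x = 4.9253 + 0.192
x = 5.1173


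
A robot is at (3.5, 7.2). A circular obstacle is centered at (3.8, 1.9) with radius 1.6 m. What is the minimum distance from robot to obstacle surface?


center_dist = sqrt((3.5-3.8)^2 + (7.2-1.9)^2)
= sqrt(0.09 + 28.09)
= 5.3085
min_dist = center_dist - radius = 5.3085 - 1.6 = 3.7085 m


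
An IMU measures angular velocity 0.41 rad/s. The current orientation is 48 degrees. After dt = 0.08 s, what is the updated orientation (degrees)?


delta_theta = w * dt = 0.41 * 0.08 = 0.0328 rad
= 1.8793 deg
theta_new = 48 + 1.8793 = 49.8793 deg


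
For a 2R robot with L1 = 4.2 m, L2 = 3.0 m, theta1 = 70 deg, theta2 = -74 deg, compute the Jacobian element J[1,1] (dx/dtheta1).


J[1,1] = -L1*sin(t1) - L2*sin(t1+t2)
= -4.2*sin(70) - 3.0*sin(-4)
= -3.7374


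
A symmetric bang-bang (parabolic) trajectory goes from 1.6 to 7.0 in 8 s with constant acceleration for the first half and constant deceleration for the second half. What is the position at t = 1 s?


Symmetric rest-to-rest: each phase covers (pf-p0)/2 in time T/2. 0.5*a*(T/2)^2 = (pf-p0)/2 => a = 4*(pf-p0)/T^2
a = 4*(7.0-1.6)/8^2 = 0.3375
t = 1 is in the acceleration phase (t <= T/2).
p = p0 + 0.5*a*t^2 = 1.6 + 0.5*0.3375*1^2
= 1.7688


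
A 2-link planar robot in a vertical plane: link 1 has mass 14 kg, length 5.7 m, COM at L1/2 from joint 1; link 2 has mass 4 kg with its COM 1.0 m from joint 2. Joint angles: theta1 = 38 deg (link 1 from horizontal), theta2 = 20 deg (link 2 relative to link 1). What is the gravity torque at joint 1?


Horizontal distance from joint 1 to link-1 COM:
  x_c1 = (L1/2)*cos(t1) = 2.85 * 0.788 = 2.2458 m
Horizontal distance from joint 1 to link-2 COM:
  x_c2 = L1*cos(t1) + Lc2*cos(t1+t2)
       = 5.7*0.788 + 1.0*0.5299 = 5.0216 m
tau1 = m1*g*x_c1 + m2*g*x_c2
     = 14*9.81*2.2458 + 4*9.81*5.0216
     = 308.4424 + 197.0468
     = 505.4892 Nm


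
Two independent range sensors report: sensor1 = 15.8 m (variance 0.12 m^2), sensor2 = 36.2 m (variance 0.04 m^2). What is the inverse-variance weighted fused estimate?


w1 = (1/var1) / (1/var1 + 1/var2)
   = 8.3333 / (8.3333 + 25.0) = 0.25
w2 = 1 - w1 = 0.75
fused = w1*s1 + w2*s2 = 3.95 + 27.15
= 31.1 m


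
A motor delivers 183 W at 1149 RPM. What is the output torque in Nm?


omega = 1149 * 2*pi/60 = 120.323 rad/s
tau = P / omega = 183 / 120.323
= 1.5209 Nm


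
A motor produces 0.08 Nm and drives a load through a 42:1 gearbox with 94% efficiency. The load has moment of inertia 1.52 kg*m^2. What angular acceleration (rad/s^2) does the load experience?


tau_out = tau_motor * N * eta
= 0.08 * 42 * 0.94 = 3.1584 Nm
alpha = tau_out / I = 3.1584 / 1.52
= 2.0779 rad/s^2


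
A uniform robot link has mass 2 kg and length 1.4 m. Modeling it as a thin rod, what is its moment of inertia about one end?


I = (1/3) * m * L^2
= (1/3) * 2 * 1.4^2
= 0.333333 * 2 * 1.96
= 1.3067 kg*m^2


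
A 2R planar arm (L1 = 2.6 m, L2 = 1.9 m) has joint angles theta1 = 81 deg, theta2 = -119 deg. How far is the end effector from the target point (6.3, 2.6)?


End effector via forward kinematics:
x = L1*cos(t1) + L2*cos(t1+t2) = 1.904
y = L1*sin(t1) + L2*sin(t1+t2) = 1.3982
Distance to target:
d = sqrt((6.3 - 1.904)^2 + (2.6 - 1.3982)^2)
= sqrt(19.3253 + 1.4442)
= 4.5574 m


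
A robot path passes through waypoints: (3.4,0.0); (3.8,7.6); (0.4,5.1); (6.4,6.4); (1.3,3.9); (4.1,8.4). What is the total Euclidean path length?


Segment lengths:
  seg1 = sqrt((0.4)^2 + (7.6)^2) = 7.6105
  seg2 = sqrt((-3.4)^2 + (-2.5)^2) = 4.2202
  seg3 = sqrt((6.0)^2 + (1.3)^2) = 6.1392
  seg4 = sqrt((-5.1)^2 + (-2.5)^2) = 5.6798
  seg5 = sqrt((2.8)^2 + (4.5)^2) = 5.3
Total = 28.9497


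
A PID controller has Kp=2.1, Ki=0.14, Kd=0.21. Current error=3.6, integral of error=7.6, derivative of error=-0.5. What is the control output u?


u = Kp*e + Ki*int(e) + Kd*de/dt
= 2.1*3.6 + 0.14*7.6 + 0.21*(-0.5)
= 7.56 + 1.064 + -0.105
= 8.519


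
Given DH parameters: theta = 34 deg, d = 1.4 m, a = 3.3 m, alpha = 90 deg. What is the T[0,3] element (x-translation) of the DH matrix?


T[0,3] = a * cos(theta)
= 3.3 * cos(34 deg)
= 3.3 * 0.829
= 2.7358


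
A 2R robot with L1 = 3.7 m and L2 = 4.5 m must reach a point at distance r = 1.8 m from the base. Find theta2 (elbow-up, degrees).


cos(theta2) = (r^2 - L1^2 - L2^2) / (2*L1*L2)
cos(theta2) = (3.24 - 13.69 - 20.25) / 33.3
cos(theta2) = -0.921922
theta2 = 157.2087 degrees


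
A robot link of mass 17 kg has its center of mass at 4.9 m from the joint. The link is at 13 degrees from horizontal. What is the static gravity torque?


tau = m*g*L*cos(angle)
= 17 * 9.81 * 4.9 * cos(13 deg)
= 17 * 9.81 * 4.9 * 0.9744
= 796.2289 Nm


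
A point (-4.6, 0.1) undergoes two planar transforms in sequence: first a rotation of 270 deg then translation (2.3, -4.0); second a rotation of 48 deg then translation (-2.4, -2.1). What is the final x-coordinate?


After transform 1:
x1 = cos(270)*-4.6 - sin(270)*0.1 + 2.3 = 2.4
y1 = sin(270)*-4.6 + cos(270)*0.1 + -4.0 = 0.6
After transform 2:
x2 = cos(48)*2.4 - sin(48)*0.6 + -2.4
= -1.24


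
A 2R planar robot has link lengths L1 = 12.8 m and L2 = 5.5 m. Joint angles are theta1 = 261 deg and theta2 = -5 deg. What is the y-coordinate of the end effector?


Convert angles to radians: theta1 = 4.5553, theta2 = -0.0873
y = L1*sin(theta1) + L2*sin(theta1+theta2)
y = -12.6424 + -5.3366
y = -17.979


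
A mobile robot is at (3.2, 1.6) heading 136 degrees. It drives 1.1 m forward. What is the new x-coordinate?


x_new = x0 + d*cos(theta)
= 3.2 + 1.1*cos(136)
= 3.2 + -0.7913
= 2.4087


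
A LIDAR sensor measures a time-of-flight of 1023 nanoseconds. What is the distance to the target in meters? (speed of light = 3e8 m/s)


tof = 1023 ns = 1.023e-06 s
dist = c * tof / 2
= 3e8 * 1.023e-06 / 2
= 153.45 m


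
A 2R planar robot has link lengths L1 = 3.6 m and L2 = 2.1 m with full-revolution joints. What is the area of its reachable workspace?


r_max = L1 + L2 = 5.7 m
r_min = |L1 - L2| = 1.5 m
Area = pi*(r_max^2 - r_min^2)
= pi*(32.49 - 2.25)
= pi * 30.24
= 95.0018 m^2


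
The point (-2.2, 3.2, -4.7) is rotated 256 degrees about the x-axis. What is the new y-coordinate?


Rotation about x-axis: y' = y*cos(theta) - z*sin(theta)
= 3.2 * -0.2419 - -4.7 * -0.9703
= -5.3345


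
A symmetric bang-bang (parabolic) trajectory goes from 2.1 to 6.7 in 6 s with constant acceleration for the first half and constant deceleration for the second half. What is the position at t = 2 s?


Symmetric rest-to-rest: each phase covers (pf-p0)/2 in time T/2. 0.5*a*(T/2)^2 = (pf-p0)/2 => a = 4*(pf-p0)/T^2
a = 4*(6.7-2.1)/6^2 = 0.5111
t = 2 is in the acceleration phase (t <= T/2).
p = p0 + 0.5*a*t^2 = 2.1 + 0.5*0.5111*2^2
= 3.1222


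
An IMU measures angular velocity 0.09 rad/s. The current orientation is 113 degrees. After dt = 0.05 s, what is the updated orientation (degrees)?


delta_theta = w * dt = 0.09 * 0.05 = 0.0045 rad
= 0.2578 deg
theta_new = 113 + 0.2578 = 113.2578 deg


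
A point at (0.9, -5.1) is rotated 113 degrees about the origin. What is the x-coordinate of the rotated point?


x' = x*cos(theta) - y*sin(theta)
cos(113 deg) = -0.3907, sin(113 deg) = 0.9205
x' = 0.9 * -0.3907 - -5.1 * 0.9205
= -0.3517 - -4.6946
= 4.3429


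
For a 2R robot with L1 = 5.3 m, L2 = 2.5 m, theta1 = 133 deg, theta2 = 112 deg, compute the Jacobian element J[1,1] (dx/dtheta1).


J[1,1] = -L1*sin(t1) - L2*sin(t1+t2)
= -5.3*sin(133) - 2.5*sin(245)
= -1.6104


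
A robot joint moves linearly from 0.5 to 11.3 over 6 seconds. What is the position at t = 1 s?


s = t/T = 1/6 = 0.1667
p(t) = p0 + (pf-p0)*s
= 0.5 + (11.3 - 0.5) * 0.1667
= 2.3


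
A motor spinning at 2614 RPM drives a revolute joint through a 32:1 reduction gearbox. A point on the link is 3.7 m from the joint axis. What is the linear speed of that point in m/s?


omega_motor = 2614 * 2*pi/60 = 273.7374 rad/s
omega_joint = omega_motor / 32 = 8.5543 rad/s
v = omega_joint * r = 8.5543 * 3.7
= 31.6509 m/s


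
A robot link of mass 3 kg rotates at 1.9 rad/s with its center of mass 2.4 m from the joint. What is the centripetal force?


F = m * omega^2 * r
= 3 * 1.9^2 * 2.4
= 3 * 3.61 * 2.4
= 25.992 N


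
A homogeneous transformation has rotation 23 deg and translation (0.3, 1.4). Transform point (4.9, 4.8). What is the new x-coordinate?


x' = cos(theta)*px - sin(theta)*py + tx
= 0.9205*4.9 - 0.3907*4.8 + 0.3
= 2.935


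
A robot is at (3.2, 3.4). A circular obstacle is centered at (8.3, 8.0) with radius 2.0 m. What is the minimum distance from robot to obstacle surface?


center_dist = sqrt((3.2-8.3)^2 + (3.4-8.0)^2)
= sqrt(26.01 + 21.16)
= 6.868
min_dist = center_dist - radius = 6.868 - 2.0 = 4.868 m


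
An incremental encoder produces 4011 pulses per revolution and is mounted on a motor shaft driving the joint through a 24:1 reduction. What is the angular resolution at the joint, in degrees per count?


counts per rev = 4011
effective counts at joint = 4011 * 24 = 96264
resolution = 360 / 96264
= 0.0037 deg/count


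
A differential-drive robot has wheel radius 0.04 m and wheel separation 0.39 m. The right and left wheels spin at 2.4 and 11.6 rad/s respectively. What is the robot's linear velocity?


vR = r*wR = 0.04*2.4 = 0.096 m/s
vL = r*wL = 0.04*11.6 = 0.464 m/s
v = (vR+vL)/2 = 0.28 m/s
omega = (vR-vL)/L = -0.9436 rad/s
linear velocity = 0.28 m/s


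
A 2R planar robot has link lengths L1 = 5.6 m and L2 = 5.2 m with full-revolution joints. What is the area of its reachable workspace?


r_max = L1 + L2 = 10.8 m
r_min = |L1 - L2| = 0.4 m
Area = pi*(r_max^2 - r_min^2)
= pi*(116.64 - 0.16)
= pi * 116.48
= 365.9327 m^2


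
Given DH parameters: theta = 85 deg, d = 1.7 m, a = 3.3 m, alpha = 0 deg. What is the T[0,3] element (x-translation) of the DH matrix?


T[0,3] = a * cos(theta)
= 3.3 * cos(85 deg)
= 3.3 * 0.0872
= 0.2876


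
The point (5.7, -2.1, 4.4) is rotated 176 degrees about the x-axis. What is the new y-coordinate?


Rotation about x-axis: y' = y*cos(theta) - z*sin(theta)
= -2.1 * -0.9976 - 4.4 * 0.0698
= 1.788


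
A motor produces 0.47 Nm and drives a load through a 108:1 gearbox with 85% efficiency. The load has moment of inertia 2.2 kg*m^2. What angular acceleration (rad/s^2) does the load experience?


tau_out = tau_motor * N * eta
= 0.47 * 108 * 0.85 = 43.146 Nm
alpha = tau_out / I = 43.146 / 2.2
= 19.6118 rad/s^2


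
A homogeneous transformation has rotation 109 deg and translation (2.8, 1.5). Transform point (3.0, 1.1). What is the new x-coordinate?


x' = cos(theta)*px - sin(theta)*py + tx
= -0.3256*3.0 - 0.9455*1.1 + 2.8
= 0.7832


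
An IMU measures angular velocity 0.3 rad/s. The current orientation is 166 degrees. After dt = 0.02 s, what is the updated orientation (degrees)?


delta_theta = w * dt = 0.3 * 0.02 = 0.006 rad
= 0.3438 deg
theta_new = 166 + 0.3438 = 166.3438 deg


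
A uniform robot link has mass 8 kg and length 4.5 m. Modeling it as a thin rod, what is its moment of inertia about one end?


I = (1/3) * m * L^2
= (1/3) * 8 * 4.5^2
= 0.333333 * 8 * 20.25
= 54.0 kg*m^2


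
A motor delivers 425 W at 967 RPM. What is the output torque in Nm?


omega = 967 * 2*pi/60 = 101.264 rad/s
tau = P / omega = 425 / 101.264
= 4.197 Nm


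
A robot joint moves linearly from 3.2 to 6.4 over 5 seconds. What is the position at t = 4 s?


s = t/T = 4/5 = 0.8
p(t) = p0 + (pf-p0)*s
= 3.2 + (6.4 - 3.2) * 0.8
= 5.76


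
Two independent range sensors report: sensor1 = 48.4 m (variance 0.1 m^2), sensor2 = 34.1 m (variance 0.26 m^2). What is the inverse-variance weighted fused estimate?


w1 = (1/var1) / (1/var1 + 1/var2)
   = 10.0 / (10.0 + 3.8462) = 0.7222
w2 = 1 - w1 = 0.2778
fused = w1*s1 + w2*s2 = 34.9556 + 9.4722
= 44.4278 m


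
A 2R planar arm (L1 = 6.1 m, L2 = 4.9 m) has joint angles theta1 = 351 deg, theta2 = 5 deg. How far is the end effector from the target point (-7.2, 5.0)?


End effector via forward kinematics:
x = L1*cos(t1) + L2*cos(t1+t2) = 10.913
y = L1*sin(t1) + L2*sin(t1+t2) = -1.2961
Distance to target:
d = sqrt((-7.2 - 10.913)^2 + (5.0 - -1.2961)^2)
= sqrt(328.0794 + 39.6403)
= 19.176 m


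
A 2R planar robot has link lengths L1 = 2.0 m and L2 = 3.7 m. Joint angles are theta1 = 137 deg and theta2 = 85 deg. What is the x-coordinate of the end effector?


Convert angles to radians: theta1 = 2.3911, theta2 = 1.4835
x = L1*cos(theta1) + L2*cos(theta1+theta2)
x = -1.4627 + -2.7496
x = -4.2123


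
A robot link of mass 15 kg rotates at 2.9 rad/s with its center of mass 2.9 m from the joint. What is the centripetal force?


F = m * omega^2 * r
= 15 * 2.9^2 * 2.9
= 15 * 8.41 * 2.9
= 365.835 N


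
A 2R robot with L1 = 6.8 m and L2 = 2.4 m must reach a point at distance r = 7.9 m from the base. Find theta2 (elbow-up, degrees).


cos(theta2) = (r^2 - L1^2 - L2^2) / (2*L1*L2)
cos(theta2) = (62.41 - 46.24 - 5.76) / 32.64
cos(theta2) = 0.318934
theta2 = 71.4015 degrees


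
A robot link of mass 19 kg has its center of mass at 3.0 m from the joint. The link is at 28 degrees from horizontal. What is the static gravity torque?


tau = m*g*L*cos(angle)
= 19 * 9.81 * 3.0 * cos(28 deg)
= 19 * 9.81 * 3.0 * 0.8829
= 493.7178 Nm


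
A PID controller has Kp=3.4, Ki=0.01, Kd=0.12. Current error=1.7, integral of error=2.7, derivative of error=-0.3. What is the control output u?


u = Kp*e + Ki*int(e) + Kd*de/dt
= 3.4*1.7 + 0.01*2.7 + 0.12*(-0.3)
= 5.78 + 0.027 + -0.036
= 5.771


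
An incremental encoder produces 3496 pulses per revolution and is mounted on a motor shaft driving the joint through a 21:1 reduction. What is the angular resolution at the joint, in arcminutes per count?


counts per rev = 3496
effective counts at joint = 3496 * 21 = 73416
resolution = 360*60 / 73416
= 0.2942 arcmin/count


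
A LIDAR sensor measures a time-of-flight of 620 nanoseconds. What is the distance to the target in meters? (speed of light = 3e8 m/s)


tof = 620 ns = 6.2e-07 s
dist = c * tof / 2
= 3e8 * 6.2e-07 / 2
= 93.0 m


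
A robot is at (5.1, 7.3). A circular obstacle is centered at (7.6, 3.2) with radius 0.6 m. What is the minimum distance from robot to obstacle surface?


center_dist = sqrt((5.1-7.6)^2 + (7.3-3.2)^2)
= sqrt(6.25 + 16.81)
= 4.8021
min_dist = center_dist - radius = 4.8021 - 0.6 = 4.2021 m


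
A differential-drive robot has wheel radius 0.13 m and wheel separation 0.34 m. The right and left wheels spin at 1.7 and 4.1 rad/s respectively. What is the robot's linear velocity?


vR = r*wR = 0.13*1.7 = 0.221 m/s
vL = r*wL = 0.13*4.1 = 0.533 m/s
v = (vR+vL)/2 = 0.377 m/s
omega = (vR-vL)/L = -0.9176 rad/s
linear velocity = 0.377 m/s


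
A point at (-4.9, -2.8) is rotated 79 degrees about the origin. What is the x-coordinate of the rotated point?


x' = x*cos(theta) - y*sin(theta)
cos(79 deg) = 0.1908, sin(79 deg) = 0.9816
x' = -4.9 * 0.1908 - -2.8 * 0.9816
= -0.935 - -2.7486
= 1.8136


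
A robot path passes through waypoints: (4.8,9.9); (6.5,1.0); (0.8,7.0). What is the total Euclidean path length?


Segment lengths:
  seg1 = sqrt((1.7)^2 + (-8.9)^2) = 9.0609
  seg2 = sqrt((-5.7)^2 + (6.0)^2) = 8.2759
Total = 17.3368


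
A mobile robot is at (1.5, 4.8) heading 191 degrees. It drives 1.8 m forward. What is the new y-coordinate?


y_new = y0 + d*sin(theta)
= 4.8 + 1.8*sin(191)
= 4.8 + -0.3435
= 4.4565


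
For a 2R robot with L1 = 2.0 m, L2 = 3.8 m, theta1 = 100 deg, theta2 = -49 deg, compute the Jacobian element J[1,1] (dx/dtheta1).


J[1,1] = -L1*sin(t1) - L2*sin(t1+t2)
= -2.0*sin(100) - 3.8*sin(51)
= -4.9228


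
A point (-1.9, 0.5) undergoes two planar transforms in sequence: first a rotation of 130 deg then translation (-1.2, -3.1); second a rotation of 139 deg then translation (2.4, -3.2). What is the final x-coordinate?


After transform 1:
x1 = cos(130)*-1.9 - sin(130)*0.5 + -1.2 = -0.3617
y1 = sin(130)*-1.9 + cos(130)*0.5 + -3.1 = -4.8769
After transform 2:
x2 = cos(139)*-0.3617 - sin(139)*-4.8769 + 2.4
= 5.8725


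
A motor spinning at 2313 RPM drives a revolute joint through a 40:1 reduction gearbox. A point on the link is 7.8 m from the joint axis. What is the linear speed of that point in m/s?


omega_motor = 2313 * 2*pi/60 = 242.2168 rad/s
omega_joint = omega_motor / 40 = 6.0554 rad/s
v = omega_joint * r = 6.0554 * 7.8
= 47.2323 m/s


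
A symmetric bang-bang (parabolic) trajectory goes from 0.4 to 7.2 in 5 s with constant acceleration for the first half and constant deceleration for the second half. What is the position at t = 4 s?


Symmetric rest-to-rest: each phase covers (pf-p0)/2 in time T/2. 0.5*a*(T/2)^2 = (pf-p0)/2 => a = 4*(pf-p0)/T^2
a = 4*(7.2-0.4)/5^2 = 1.088
t = 4 is in the deceleration phase (t > T/2).
p = pf - 0.5*a*(T-t)^2 = 7.2 - 0.5*1.088*1^2
= 6.656


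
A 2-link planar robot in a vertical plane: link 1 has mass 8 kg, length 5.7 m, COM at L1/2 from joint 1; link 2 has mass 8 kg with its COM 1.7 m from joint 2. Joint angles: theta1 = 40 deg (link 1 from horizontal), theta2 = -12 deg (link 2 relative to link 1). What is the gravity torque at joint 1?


Horizontal distance from joint 1 to link-1 COM:
  x_c1 = (L1/2)*cos(t1) = 2.85 * 0.766 = 2.1832 m
Horizontal distance from joint 1 to link-2 COM:
  x_c2 = L1*cos(t1) + Lc2*cos(t1+t2)
       = 5.7*0.766 + 1.7*0.8829 = 5.8675 m
tau1 = m1*g*x_c1 + m2*g*x_c2
     = 8*9.81*2.1832 + 8*9.81*5.8675
     = 171.3396 + 460.4786
     = 631.8182 Nm


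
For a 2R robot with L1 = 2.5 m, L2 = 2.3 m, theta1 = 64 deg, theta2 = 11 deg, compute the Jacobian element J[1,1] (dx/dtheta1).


J[1,1] = -L1*sin(t1) - L2*sin(t1+t2)
= -2.5*sin(64) - 2.3*sin(75)
= -4.4686


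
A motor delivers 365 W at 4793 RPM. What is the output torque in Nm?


omega = 4793 * 2*pi/60 = 501.9218 rad/s
tau = P / omega = 365 / 501.9218
= 0.7272 Nm


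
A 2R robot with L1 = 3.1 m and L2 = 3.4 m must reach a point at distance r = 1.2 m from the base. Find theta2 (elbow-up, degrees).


cos(theta2) = (r^2 - L1^2 - L2^2) / (2*L1*L2)
cos(theta2) = (1.44 - 9.61 - 11.56) / 21.08
cos(theta2) = -0.935958
theta2 = 159.3835 degrees


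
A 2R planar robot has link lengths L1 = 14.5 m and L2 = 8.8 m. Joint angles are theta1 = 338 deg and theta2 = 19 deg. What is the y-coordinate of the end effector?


Convert angles to radians: theta1 = 5.8992, theta2 = 0.3316
y = L1*sin(theta1) + L2*sin(theta1+theta2)
y = -5.4318 + -0.4606
y = -5.8924


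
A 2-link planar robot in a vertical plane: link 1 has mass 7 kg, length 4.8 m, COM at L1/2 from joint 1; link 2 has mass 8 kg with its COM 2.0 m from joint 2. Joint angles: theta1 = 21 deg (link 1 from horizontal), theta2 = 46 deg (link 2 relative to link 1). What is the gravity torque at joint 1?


Horizontal distance from joint 1 to link-1 COM:
  x_c1 = (L1/2)*cos(t1) = 2.4 * 0.9336 = 2.2406 m
Horizontal distance from joint 1 to link-2 COM:
  x_c2 = L1*cos(t1) + Lc2*cos(t1+t2)
       = 4.8*0.9336 + 2.0*0.3907 = 5.2626 m
tau1 = m1*g*x_c1 + m2*g*x_c2
     = 7*9.81*2.2406 + 8*9.81*5.2626
     = 153.8615 + 413.0126
     = 566.8742 Nm


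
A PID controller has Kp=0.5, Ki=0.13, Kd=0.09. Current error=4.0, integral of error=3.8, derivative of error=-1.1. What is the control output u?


u = Kp*e + Ki*int(e) + Kd*de/dt
= 0.5*4.0 + 0.13*3.8 + 0.09*(-1.1)
= 2.0 + 0.494 + -0.099
= 2.395


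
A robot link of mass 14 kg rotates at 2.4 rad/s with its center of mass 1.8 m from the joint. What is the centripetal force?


F = m * omega^2 * r
= 14 * 2.4^2 * 1.8
= 14 * 5.76 * 1.8
= 145.152 N


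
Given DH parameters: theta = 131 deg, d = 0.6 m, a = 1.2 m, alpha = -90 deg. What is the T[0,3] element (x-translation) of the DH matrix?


T[0,3] = a * cos(theta)
= 1.2 * cos(131 deg)
= 1.2 * -0.6561
= -0.7873


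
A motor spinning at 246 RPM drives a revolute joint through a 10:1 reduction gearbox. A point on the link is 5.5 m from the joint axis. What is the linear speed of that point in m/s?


omega_motor = 246 * 2*pi/60 = 25.7611 rad/s
omega_joint = omega_motor / 10 = 2.5761 rad/s
v = omega_joint * r = 2.5761 * 5.5
= 14.1686 m/s


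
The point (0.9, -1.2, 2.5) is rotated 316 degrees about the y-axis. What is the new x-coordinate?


Rotation about y-axis: x' = x*cos(theta) + z*sin(theta)
= 0.9 * 0.7193 + 2.5 * -0.6947
= -1.0892


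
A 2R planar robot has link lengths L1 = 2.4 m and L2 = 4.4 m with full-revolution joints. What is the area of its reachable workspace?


r_max = L1 + L2 = 6.8 m
r_min = |L1 - L2| = 2.0 m
Area = pi*(r_max^2 - r_min^2)
= pi*(46.24 - 4.0)
= pi * 42.24
= 132.7009 m^2


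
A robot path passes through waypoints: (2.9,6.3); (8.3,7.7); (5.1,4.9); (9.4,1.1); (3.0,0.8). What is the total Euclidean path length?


Segment lengths:
  seg1 = sqrt((5.4)^2 + (1.4)^2) = 5.5785
  seg2 = sqrt((-3.2)^2 + (-2.8)^2) = 4.2521
  seg3 = sqrt((4.3)^2 + (-3.8)^2) = 5.7385
  seg4 = sqrt((-6.4)^2 + (-0.3)^2) = 6.407
Total = 21.9761


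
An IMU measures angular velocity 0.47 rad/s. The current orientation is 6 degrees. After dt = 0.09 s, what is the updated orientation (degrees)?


delta_theta = w * dt = 0.47 * 0.09 = 0.0423 rad
= 2.4236 deg
theta_new = 6 + 2.4236 = 8.4236 deg


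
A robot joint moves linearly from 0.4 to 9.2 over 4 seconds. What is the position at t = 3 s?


s = t/T = 3/4 = 0.75
p(t) = p0 + (pf-p0)*s
= 0.4 + (9.2 - 0.4) * 0.75
= 7.0


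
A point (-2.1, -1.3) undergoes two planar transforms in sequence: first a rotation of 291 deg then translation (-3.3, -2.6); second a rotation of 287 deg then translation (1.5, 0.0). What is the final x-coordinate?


After transform 1:
x1 = cos(291)*-2.1 - sin(291)*-1.3 + -3.3 = -5.2662
y1 = sin(291)*-2.1 + cos(291)*-1.3 + -2.6 = -1.1054
After transform 2:
x2 = cos(287)*-5.2662 - sin(287)*-1.1054 + 1.5
= -1.0968


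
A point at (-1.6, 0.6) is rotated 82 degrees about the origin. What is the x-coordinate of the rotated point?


x' = x*cos(theta) - y*sin(theta)
cos(82 deg) = 0.1392, sin(82 deg) = 0.9903
x' = -1.6 * 0.1392 - 0.6 * 0.9903
= -0.2227 - 0.5942
= -0.8168


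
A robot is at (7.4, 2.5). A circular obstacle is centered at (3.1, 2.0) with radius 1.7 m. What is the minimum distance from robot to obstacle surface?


center_dist = sqrt((7.4-3.1)^2 + (2.5-2.0)^2)
= sqrt(18.49 + 0.25)
= 4.329
min_dist = center_dist - radius = 4.329 - 1.7 = 2.629 m


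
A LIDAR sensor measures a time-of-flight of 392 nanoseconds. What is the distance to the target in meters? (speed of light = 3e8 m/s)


tof = 392 ns = 3.92e-07 s
dist = c * tof / 2
= 3e8 * 3.92e-07 / 2
= 58.8 m


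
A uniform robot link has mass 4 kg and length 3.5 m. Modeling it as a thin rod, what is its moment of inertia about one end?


I = (1/3) * m * L^2
= (1/3) * 4 * 3.5^2
= 0.333333 * 4 * 12.25
= 16.3333 kg*m^2


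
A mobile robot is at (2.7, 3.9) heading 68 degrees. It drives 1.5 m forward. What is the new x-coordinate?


x_new = x0 + d*cos(theta)
= 2.7 + 1.5*cos(68)
= 2.7 + 0.5619
= 3.2619


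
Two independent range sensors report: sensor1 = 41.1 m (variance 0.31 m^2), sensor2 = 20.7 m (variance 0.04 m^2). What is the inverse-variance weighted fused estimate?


w1 = (1/var1) / (1/var1 + 1/var2)
   = 3.2258 / (3.2258 + 25.0) = 0.1143
w2 = 1 - w1 = 0.8857
fused = w1*s1 + w2*s2 = 4.6971 + 18.3343
= 23.0314 m


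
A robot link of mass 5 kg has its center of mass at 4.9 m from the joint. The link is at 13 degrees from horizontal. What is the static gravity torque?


tau = m*g*L*cos(angle)
= 5 * 9.81 * 4.9 * cos(13 deg)
= 5 * 9.81 * 4.9 * 0.9744
= 234.185 Nm


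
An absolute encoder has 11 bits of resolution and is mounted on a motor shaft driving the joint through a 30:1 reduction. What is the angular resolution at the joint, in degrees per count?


counts = 2^11 = 2048
effective counts at joint = 2048 * 30 = 61440
resolution = 360 / 61440
= 0.0059 deg/count


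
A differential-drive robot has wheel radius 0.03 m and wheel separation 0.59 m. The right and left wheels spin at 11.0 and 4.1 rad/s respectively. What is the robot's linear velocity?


vR = r*wR = 0.03*11.0 = 0.33 m/s
vL = r*wL = 0.03*4.1 = 0.123 m/s
v = (vR+vL)/2 = 0.2265 m/s
omega = (vR-vL)/L = 0.3508 rad/s
linear velocity = 0.2265 m/s


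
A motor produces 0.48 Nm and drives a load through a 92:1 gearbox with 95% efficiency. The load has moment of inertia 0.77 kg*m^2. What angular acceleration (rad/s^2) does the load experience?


tau_out = tau_motor * N * eta
= 0.48 * 92 * 0.95 = 41.952 Nm
alpha = tau_out / I = 41.952 / 0.77
= 54.4831 rad/s^2


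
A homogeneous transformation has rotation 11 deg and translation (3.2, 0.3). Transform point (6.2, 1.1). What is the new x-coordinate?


x' = cos(theta)*px - sin(theta)*py + tx
= 0.9816*6.2 - 0.1908*1.1 + 3.2
= 9.0762


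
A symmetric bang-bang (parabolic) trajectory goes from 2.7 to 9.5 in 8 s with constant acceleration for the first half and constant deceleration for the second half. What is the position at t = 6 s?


Symmetric rest-to-rest: each phase covers (pf-p0)/2 in time T/2. 0.5*a*(T/2)^2 = (pf-p0)/2 => a = 4*(pf-p0)/T^2
a = 4*(9.5-2.7)/8^2 = 0.425
t = 6 is in the deceleration phase (t > T/2).
p = pf - 0.5*a*(T-t)^2 = 9.5 - 0.5*0.425*2^2
= 8.65


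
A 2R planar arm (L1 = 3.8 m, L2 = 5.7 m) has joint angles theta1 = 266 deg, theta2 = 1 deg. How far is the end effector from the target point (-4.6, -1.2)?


End effector via forward kinematics:
x = L1*cos(t1) + L2*cos(t1+t2) = -0.5634
y = L1*sin(t1) + L2*sin(t1+t2) = -9.4829
Distance to target:
d = sqrt((-4.6 - -0.5634)^2 + (-1.2 - -9.4829)^2)
= sqrt(16.2942 + 68.607)
= 9.2142 m


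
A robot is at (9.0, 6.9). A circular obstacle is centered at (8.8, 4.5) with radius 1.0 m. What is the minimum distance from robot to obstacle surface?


center_dist = sqrt((9.0-8.8)^2 + (6.9-4.5)^2)
= sqrt(0.04 + 5.76)
= 2.4083
min_dist = center_dist - radius = 2.4083 - 1.0 = 1.4083 m


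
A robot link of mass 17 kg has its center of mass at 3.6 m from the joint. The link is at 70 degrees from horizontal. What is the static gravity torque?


tau = m*g*L*cos(angle)
= 17 * 9.81 * 3.6 * cos(70 deg)
= 17 * 9.81 * 3.6 * 0.342
= 205.3393 Nm


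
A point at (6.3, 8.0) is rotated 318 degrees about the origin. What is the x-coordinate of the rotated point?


x' = x*cos(theta) - y*sin(theta)
cos(318 deg) = 0.7431, sin(318 deg) = -0.6691
x' = 6.3 * 0.7431 - 8.0 * -0.6691
= 4.6818 - -5.353
= 10.0349


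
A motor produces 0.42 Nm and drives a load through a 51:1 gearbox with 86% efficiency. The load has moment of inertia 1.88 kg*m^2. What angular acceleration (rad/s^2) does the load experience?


tau_out = tau_motor * N * eta
= 0.42 * 51 * 0.86 = 18.4212 Nm
alpha = tau_out / I = 18.4212 / 1.88
= 9.7985 rad/s^2


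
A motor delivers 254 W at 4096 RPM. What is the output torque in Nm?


omega = 4096 * 2*pi/60 = 428.9321 rad/s
tau = P / omega = 254 / 428.9321
= 0.5922 Nm


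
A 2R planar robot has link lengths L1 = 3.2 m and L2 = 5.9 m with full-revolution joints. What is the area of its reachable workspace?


r_max = L1 + L2 = 9.1 m
r_min = |L1 - L2| = 2.7 m
Area = pi*(r_max^2 - r_min^2)
= pi*(82.81 - 7.29)
= pi * 75.52
= 237.2531 m^2


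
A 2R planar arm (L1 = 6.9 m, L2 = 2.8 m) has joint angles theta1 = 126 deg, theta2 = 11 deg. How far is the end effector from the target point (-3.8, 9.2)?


End effector via forward kinematics:
x = L1*cos(t1) + L2*cos(t1+t2) = -6.1035
y = L1*sin(t1) + L2*sin(t1+t2) = 7.4918
Distance to target:
d = sqrt((-3.8 - -6.1035)^2 + (9.2 - 7.4918)^2)
= sqrt(5.3062 + 2.9179)
= 2.8678 m


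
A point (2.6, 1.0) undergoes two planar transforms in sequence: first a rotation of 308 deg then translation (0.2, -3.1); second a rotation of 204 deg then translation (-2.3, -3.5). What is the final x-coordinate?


After transform 1:
x1 = cos(308)*2.6 - sin(308)*1.0 + 0.2 = 2.5887
y1 = sin(308)*2.6 + cos(308)*1.0 + -3.1 = -4.5332
After transform 2:
x2 = cos(204)*2.5887 - sin(204)*-4.5332 + -2.3
= -6.5087


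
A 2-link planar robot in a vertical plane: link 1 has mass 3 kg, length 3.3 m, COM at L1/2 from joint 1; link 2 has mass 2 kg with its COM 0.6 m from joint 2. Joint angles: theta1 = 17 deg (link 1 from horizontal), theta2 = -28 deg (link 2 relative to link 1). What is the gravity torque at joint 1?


Horizontal distance from joint 1 to link-1 COM:
  x_c1 = (L1/2)*cos(t1) = 1.65 * 0.9563 = 1.5779 m
Horizontal distance from joint 1 to link-2 COM:
  x_c2 = L1*cos(t1) + Lc2*cos(t1+t2)
       = 3.3*0.9563 + 0.6*0.9816 = 3.7448 m
tau1 = m1*g*x_c1 + m2*g*x_c2
     = 3*9.81*1.5779 + 2*9.81*3.7448
     = 46.4377 + 73.4726
     = 119.9103 Nm


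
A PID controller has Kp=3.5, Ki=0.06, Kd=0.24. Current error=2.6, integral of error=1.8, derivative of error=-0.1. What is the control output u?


u = Kp*e + Ki*int(e) + Kd*de/dt
= 3.5*2.6 + 0.06*1.8 + 0.24*(-0.1)
= 9.1 + 0.108 + -0.024
= 9.184


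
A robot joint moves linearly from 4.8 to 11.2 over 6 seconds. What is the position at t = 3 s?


s = t/T = 3/6 = 0.5
p(t) = p0 + (pf-p0)*s
= 4.8 + (11.2 - 4.8) * 0.5
= 8.0


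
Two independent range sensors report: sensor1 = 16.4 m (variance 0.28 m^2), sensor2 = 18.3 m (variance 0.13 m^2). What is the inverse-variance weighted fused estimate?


w1 = (1/var1) / (1/var1 + 1/var2)
   = 3.5714 / (3.5714 + 7.6923) = 0.3171
w2 = 1 - w1 = 0.6829
fused = w1*s1 + w2*s2 = 5.2 + 12.4976
= 17.6976 m


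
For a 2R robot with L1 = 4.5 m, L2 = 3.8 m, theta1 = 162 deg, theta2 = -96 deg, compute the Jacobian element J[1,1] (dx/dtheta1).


J[1,1] = -L1*sin(t1) - L2*sin(t1+t2)
= -4.5*sin(162) - 3.8*sin(66)
= -4.862


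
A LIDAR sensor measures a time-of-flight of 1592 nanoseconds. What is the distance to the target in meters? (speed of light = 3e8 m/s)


tof = 1592 ns = 1.592e-06 s
dist = c * tof / 2
= 3e8 * 1.592e-06 / 2
= 238.8 m


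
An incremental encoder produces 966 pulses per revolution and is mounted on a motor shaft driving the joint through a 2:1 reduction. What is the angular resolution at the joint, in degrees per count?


counts per rev = 966
effective counts at joint = 966 * 2 = 1932
resolution = 360 / 1932
= 0.1863 deg/count


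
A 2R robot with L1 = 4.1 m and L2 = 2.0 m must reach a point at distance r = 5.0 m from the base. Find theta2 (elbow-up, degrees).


cos(theta2) = (r^2 - L1^2 - L2^2) / (2*L1*L2)
cos(theta2) = (25.0 - 16.81 - 4.0) / 16.4
cos(theta2) = 0.255488
theta2 = 75.1975 degrees


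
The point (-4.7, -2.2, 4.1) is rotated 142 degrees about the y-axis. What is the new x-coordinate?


Rotation about y-axis: x' = x*cos(theta) + z*sin(theta)
= -4.7 * -0.788 + 4.1 * 0.6157
= 6.2279


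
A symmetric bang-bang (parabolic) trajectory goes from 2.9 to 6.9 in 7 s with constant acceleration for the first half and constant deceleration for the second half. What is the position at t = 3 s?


Symmetric rest-to-rest: each phase covers (pf-p0)/2 in time T/2. 0.5*a*(T/2)^2 = (pf-p0)/2 => a = 4*(pf-p0)/T^2
a = 4*(6.9-2.9)/7^2 = 0.3265
t = 3 is in the acceleration phase (t <= T/2).
p = p0 + 0.5*a*t^2 = 2.9 + 0.5*0.3265*3^2
= 4.3694


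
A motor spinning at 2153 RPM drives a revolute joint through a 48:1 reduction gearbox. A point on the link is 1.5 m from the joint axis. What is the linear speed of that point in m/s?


omega_motor = 2153 * 2*pi/60 = 225.4616 rad/s
omega_joint = omega_motor / 48 = 4.6971 rad/s
v = omega_joint * r = 4.6971 * 1.5
= 7.0457 m/s


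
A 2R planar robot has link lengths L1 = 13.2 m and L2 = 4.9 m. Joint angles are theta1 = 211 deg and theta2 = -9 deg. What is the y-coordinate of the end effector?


Convert angles to radians: theta1 = 3.6826, theta2 = -0.1571
y = L1*sin(theta1) + L2*sin(theta1+theta2)
y = -6.7985 + -1.8356
y = -8.6341


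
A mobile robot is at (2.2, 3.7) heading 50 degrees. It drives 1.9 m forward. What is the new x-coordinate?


x_new = x0 + d*cos(theta)
= 2.2 + 1.9*cos(50)
= 2.2 + 1.2213
= 3.4213


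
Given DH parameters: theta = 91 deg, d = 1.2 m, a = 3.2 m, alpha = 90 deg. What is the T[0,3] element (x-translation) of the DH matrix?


T[0,3] = a * cos(theta)
= 3.2 * cos(91 deg)
= 3.2 * -0.0175
= -0.0558


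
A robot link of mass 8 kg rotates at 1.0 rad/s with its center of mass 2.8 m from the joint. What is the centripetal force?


F = m * omega^2 * r
= 8 * 1.0^2 * 2.8
= 8 * 1.0 * 2.8
= 22.4 N


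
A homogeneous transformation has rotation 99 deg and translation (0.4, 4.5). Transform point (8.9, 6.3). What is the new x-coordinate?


x' = cos(theta)*px - sin(theta)*py + tx
= -0.1564*8.9 - 0.9877*6.3 + 0.4
= -7.2147


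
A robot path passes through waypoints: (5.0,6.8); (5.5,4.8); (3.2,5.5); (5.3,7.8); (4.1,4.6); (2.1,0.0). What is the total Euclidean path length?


Segment lengths:
  seg1 = sqrt((0.5)^2 + (-2.0)^2) = 2.0616
  seg2 = sqrt((-2.3)^2 + (0.7)^2) = 2.4042
  seg3 = sqrt((2.1)^2 + (2.3)^2) = 3.1145
  seg4 = sqrt((-1.2)^2 + (-3.2)^2) = 3.4176
  seg5 = sqrt((-2.0)^2 + (-4.6)^2) = 5.016
Total = 16.0138


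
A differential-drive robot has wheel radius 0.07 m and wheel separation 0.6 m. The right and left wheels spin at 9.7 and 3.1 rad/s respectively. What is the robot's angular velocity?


vR = r*wR = 0.07*9.7 = 0.679 m/s
vL = r*wL = 0.07*3.1 = 0.217 m/s
v = (vR+vL)/2 = 0.448 m/s
omega = (vR-vL)/L = 0.77 rad/s
angular velocity = 0.77 rad/s


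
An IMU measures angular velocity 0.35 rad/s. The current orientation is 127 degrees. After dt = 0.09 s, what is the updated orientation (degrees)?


delta_theta = w * dt = 0.35 * 0.09 = 0.0315 rad
= 1.8048 deg
theta_new = 127 + 1.8048 = 128.8048 deg


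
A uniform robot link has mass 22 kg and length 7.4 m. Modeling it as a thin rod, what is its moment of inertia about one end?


I = (1/3) * m * L^2
= (1/3) * 22 * 7.4^2
= 0.333333 * 22 * 54.76
= 401.5733 kg*m^2


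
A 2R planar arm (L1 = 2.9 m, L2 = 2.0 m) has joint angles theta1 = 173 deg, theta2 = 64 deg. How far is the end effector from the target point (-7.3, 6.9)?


End effector via forward kinematics:
x = L1*cos(t1) + L2*cos(t1+t2) = -3.9677
y = L1*sin(t1) + L2*sin(t1+t2) = -1.3239
Distance to target:
d = sqrt((-7.3 - -3.9677)^2 + (6.9 - -1.3239)^2)
= sqrt(11.1045 + 67.6329)
= 8.8734 m


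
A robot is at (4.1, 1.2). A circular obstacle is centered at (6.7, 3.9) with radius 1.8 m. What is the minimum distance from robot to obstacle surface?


center_dist = sqrt((4.1-6.7)^2 + (1.2-3.9)^2)
= sqrt(6.76 + 7.29)
= 3.7483
min_dist = center_dist - radius = 3.7483 - 1.8 = 1.9483 m


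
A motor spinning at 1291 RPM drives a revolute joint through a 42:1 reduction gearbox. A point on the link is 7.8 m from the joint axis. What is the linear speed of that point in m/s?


omega_motor = 1291 * 2*pi/60 = 135.1932 rad/s
omega_joint = omega_motor / 42 = 3.2189 rad/s
v = omega_joint * r = 3.2189 * 7.8
= 25.1073 m/s


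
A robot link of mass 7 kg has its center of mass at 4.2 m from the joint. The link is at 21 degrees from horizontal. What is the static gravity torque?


tau = m*g*L*cos(angle)
= 7 * 9.81 * 4.2 * cos(21 deg)
= 7 * 9.81 * 4.2 * 0.9336
= 269.2577 Nm


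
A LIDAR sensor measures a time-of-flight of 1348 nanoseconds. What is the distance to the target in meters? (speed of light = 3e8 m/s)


tof = 1348 ns = 1.348e-06 s
dist = c * tof / 2
= 3e8 * 1.348e-06 / 2
= 202.2 m


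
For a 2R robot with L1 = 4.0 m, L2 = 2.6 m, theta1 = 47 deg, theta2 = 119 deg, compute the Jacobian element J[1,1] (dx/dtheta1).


J[1,1] = -L1*sin(t1) - L2*sin(t1+t2)
= -4.0*sin(47) - 2.6*sin(166)
= -3.5544


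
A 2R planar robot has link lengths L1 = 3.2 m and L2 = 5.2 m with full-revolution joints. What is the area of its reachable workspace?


r_max = L1 + L2 = 8.4 m
r_min = |L1 - L2| = 2.0 m
Area = pi*(r_max^2 - r_min^2)
= pi*(70.56 - 4.0)
= pi * 66.56
= 209.1044 m^2
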